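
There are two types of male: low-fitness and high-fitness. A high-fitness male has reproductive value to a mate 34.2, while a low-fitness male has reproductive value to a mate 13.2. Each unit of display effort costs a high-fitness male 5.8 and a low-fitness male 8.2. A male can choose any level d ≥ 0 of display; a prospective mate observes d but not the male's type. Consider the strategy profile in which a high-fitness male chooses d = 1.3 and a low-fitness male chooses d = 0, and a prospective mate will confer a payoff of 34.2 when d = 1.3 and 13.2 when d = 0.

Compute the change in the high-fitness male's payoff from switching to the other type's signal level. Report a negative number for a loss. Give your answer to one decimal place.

Playing d = 1.3 the high-fitness male receives 34.2 − 5.8 × 1.3 = 26.66.
Deviating to d = 0 yields 13.2 instead.
Gain from deviating: 13.2 − 26.66 = -13.46, i.e. -13.5 to one decimal place.
The gain is negative, so the high-fitness type's incentive-compatibility constraint is satisfied.

-13.5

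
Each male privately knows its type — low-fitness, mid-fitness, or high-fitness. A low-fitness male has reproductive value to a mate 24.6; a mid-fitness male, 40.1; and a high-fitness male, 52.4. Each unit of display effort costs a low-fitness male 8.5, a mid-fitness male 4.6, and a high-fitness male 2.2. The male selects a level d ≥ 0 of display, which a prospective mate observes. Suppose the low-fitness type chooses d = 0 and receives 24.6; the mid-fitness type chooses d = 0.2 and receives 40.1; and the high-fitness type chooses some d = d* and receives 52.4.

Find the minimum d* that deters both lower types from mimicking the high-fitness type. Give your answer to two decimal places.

3.27

Mid-fitness type (on-path payoff 40.1 − 4.6×0.2 = 39.18) won't mimic when 39.18 ≥ 52.4 − 4.6·d*, i.e. d* ≥ 2.87.
Low-fitness type (on-path payoff 24.6) won't mimic when 24.6 ≥ 52.4 − 8.5·d*, i.e. d* ≥ 3.27.
Both must hold, so d* = max(3.27, 2.87) = 3.27. The low-fitness type's constraint binds.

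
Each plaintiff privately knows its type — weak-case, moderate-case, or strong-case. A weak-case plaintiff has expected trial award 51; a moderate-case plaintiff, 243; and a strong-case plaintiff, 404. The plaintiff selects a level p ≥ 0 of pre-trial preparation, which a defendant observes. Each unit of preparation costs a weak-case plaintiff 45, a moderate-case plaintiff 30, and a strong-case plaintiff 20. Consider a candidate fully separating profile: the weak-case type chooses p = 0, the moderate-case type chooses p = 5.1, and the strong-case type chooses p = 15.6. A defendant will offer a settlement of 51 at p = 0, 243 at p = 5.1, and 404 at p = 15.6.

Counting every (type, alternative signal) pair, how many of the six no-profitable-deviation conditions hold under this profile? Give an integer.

Weak-case (own payoff 51): to p=5.1 gives 243 − 45×5.1 = 13.5 → no gain ✓; to p=15.6 gives 404 − 45×15.6 = -298 → no gain ✓.
Moderate-case (own payoff 243 − 30×5.1 = 90): to p=0 gives 51 → no gain ✓; to p=15.6 gives 404 − 30×15.6 = -64 → no gain ✓.
Strong-case (own payoff 404 − 20×15.6 = 92): to p=0 gives 51 → no gain ✓; to p=5.1 gives 243 − 20×5.1 = 141 → profitable ✗.
5 of the 6 constraints hold; not an equilibrium.

5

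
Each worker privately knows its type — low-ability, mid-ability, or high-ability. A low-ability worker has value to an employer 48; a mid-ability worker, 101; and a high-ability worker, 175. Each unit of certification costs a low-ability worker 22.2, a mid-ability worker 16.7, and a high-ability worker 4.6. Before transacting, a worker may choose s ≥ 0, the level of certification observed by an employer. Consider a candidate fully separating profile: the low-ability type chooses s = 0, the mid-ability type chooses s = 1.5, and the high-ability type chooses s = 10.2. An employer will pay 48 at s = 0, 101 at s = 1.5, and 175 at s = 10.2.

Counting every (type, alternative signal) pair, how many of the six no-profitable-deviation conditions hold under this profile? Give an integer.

5

Mid-ability (own payoff 101 − 16.7×1.5 = 75.95): to s=0 gives 48 → no gain ✓; to s=10.2 gives 175 − 16.7×10.2 = 4.66 → no gain ✓.
Low-ability (own payoff 48): to s=1.5 gives 101 − 22.2×1.5 = 67.7 → profitable ✗; to s=10.2 gives 175 − 22.2×10.2 = -51.44 → no gain ✓.
High-ability (own payoff 175 − 4.6×10.2 = 128.08): to s=0 gives 48 → no gain ✓; to s=1.5 gives 101 − 4.6×1.5 = 94.1 → no gain ✓.
5 of the 6 constraints hold; not an equilibrium.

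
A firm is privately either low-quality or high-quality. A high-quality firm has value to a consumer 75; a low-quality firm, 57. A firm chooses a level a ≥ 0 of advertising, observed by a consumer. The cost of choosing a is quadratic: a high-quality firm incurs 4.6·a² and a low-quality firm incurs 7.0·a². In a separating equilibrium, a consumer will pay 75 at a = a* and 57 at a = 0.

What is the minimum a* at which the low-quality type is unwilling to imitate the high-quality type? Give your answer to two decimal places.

1.60

The low-quality type at a = 0 receives 57; imitating at a* yields 75 − 7.0·a*².
Indifference: 57 = 75 − 7.0·a*², so a*² = (75 − 57) / 7.0 ≈ 2.5714.
a* = √2.5714 ≈ 1.60.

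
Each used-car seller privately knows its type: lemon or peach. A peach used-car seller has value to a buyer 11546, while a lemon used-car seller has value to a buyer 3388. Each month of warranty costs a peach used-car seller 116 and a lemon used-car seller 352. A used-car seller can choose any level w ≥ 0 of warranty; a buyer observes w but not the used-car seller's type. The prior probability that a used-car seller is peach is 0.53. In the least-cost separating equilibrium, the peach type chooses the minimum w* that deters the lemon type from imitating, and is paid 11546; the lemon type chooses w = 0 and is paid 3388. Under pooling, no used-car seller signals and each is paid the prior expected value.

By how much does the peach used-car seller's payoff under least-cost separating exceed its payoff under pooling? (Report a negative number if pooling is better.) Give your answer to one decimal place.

1145.8

Least-cost separating signal: w* solves 3388 = 11546 − 352·w*, so w* = (11546 − 3388)/352 ≈ 23.1761.
Peach type's separating payoff: 11546 − 116 × w* = 11546 − 116 × (11546 − 3388)/352 = 11546 − 946328/352 ≈ 8857.568.
Pooling payoff: 0.53 × 11546 + 0.47 × 3388 = 7711.74.
Difference: 8857.568 − 7711.74 = 1145.828, i.e. 1145.8 to one decimal place.
The peach type prefers to separate.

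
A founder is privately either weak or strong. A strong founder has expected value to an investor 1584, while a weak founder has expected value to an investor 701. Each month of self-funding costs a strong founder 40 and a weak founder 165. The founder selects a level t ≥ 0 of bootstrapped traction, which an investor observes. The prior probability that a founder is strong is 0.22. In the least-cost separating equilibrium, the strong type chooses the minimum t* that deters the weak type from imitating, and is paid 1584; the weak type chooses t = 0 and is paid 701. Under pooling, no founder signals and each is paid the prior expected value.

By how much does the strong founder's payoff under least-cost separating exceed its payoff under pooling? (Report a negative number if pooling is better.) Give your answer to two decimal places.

474.68

Least-cost separating signal: t* solves 701 = 1584 − 165·t*, so t* = (1584 − 701)/165 ≈ 5.3515.
Strong type's separating payoff: 1584 − 40 × t* = 1584 − 40 × (1584 − 701)/165 = 1584 − 35320/165 ≈ 1369.9394.
Pooling payoff: 0.22 × 1584 + 0.78 × 701 = 895.26.
Difference: 1369.9394 − 895.26 = 474.6794, i.e. 474.68 to two decimal places.
The strong type prefers to separate.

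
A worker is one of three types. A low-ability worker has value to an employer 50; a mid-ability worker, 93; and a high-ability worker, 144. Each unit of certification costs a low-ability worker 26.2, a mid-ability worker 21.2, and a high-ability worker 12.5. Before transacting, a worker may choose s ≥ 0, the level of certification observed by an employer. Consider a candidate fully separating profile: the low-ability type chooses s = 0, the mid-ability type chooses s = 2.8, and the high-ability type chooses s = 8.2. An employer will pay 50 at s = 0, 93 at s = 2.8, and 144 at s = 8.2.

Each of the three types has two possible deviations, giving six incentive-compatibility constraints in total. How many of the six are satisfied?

Low-ability (own payoff 50): to s=2.8 gives 93 − 26.2×2.8 = 19.64 → no gain ✓; to s=8.2 gives 144 − 26.2×8.2 = -70.84 → no gain ✓.
High-ability (own payoff 144 − 12.5×8.2 = 41.5): to s=0 gives 50 → profitable ✗; to s=2.8 gives 93 − 12.5×2.8 = 58 → profitable ✗.
Mid-ability (own payoff 93 − 21.2×2.8 = 33.64): to s=0 gives 50 → profitable ✗; to s=8.2 gives 144 − 21.2×8.2 = -29.84 → no gain ✓.
3 of the 6 constraints hold; not an equilibrium.

3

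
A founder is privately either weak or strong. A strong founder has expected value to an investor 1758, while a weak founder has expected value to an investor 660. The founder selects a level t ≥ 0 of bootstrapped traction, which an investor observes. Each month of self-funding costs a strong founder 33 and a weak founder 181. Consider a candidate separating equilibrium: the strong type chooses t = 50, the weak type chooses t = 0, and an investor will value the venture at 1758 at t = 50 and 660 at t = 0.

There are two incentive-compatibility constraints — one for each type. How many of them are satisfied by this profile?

Strong type: signal → 1758 − 33 × 50 = 108; deviate to 0 → 660. IC fails (108 < 660).
Weak type: stay at 0 → 660; mimic → 1758 − 181 × 50 = -7292. IC holds (660 ≥ -7292).
1 of 2 constraints hold, so this profile is not an equilibrium.

1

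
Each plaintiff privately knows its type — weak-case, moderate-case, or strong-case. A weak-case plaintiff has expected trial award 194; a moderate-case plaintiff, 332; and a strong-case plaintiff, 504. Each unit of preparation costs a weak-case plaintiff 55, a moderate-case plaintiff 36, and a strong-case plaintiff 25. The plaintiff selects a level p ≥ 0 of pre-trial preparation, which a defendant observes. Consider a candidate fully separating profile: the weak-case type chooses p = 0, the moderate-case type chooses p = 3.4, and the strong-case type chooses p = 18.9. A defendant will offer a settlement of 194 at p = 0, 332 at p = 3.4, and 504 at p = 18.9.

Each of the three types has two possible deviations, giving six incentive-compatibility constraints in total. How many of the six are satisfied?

4

Moderate-case (own payoff 332 − 36×3.4 = 209.6): to p=0 gives 194 → no gain ✓; to p=18.9 gives 504 − 36×18.9 = -176.4 → no gain ✓.
Strong-case (own payoff 504 − 25×18.9 = 31.5): to p=0 gives 194 → profitable ✗; to p=3.4 gives 332 − 25×3.4 = 247 → profitable ✗.
Weak-case (own payoff 194): to p=3.4 gives 332 − 55×3.4 = 145 → no gain ✓; to p=18.9 gives 504 − 55×18.9 = -535.5 → no gain ✓.
4 of the 6 constraints hold; not an equilibrium.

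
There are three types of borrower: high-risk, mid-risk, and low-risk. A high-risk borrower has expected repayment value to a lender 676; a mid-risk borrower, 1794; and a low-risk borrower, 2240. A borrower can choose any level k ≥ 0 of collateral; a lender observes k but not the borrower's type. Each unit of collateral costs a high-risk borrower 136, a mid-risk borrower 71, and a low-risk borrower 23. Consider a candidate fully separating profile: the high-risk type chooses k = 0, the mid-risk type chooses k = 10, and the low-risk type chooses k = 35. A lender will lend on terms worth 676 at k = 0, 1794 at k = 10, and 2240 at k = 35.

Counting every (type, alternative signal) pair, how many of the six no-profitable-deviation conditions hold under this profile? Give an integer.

Mid-risk (own payoff 1794 − 71×10 = 1084): to k=0 gives 676 → no gain ✓; to k=35 gives 2240 − 71×35 = -245 → no gain ✓.
High-risk (own payoff 676): to k=10 gives 1794 − 136×10 = 434 → no gain ✓; to k=35 gives 2240 − 136×35 = -2520 → no gain ✓.
Low-risk (own payoff 2240 − 23×35 = 1435): to k=0 gives 676 → no gain ✓; to k=10 gives 1794 − 23×10 = 1564 → profitable ✗.
5 of the 6 constraints hold; not an equilibrium.

5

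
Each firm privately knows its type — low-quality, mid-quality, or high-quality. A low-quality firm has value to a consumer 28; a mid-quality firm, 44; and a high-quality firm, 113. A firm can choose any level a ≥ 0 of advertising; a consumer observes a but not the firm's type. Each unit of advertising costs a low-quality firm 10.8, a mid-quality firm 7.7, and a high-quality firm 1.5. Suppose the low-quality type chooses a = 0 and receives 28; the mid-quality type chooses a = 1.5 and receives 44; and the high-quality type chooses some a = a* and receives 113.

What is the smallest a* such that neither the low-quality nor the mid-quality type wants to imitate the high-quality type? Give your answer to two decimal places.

10.46

Low-quality type (on-path payoff 28) won't mimic when 28 ≥ 113 − 10.8·a*, i.e. a* ≥ 7.87.
Mid-quality type (on-path payoff 44 − 7.7×1.5 = 32.45) won't mimic when 32.45 ≥ 113 − 7.7·a*, i.e. a* ≥ 10.46.
Both must hold, so a* = max(7.87, 10.46) = 10.46. The mid-quality type's constraint binds.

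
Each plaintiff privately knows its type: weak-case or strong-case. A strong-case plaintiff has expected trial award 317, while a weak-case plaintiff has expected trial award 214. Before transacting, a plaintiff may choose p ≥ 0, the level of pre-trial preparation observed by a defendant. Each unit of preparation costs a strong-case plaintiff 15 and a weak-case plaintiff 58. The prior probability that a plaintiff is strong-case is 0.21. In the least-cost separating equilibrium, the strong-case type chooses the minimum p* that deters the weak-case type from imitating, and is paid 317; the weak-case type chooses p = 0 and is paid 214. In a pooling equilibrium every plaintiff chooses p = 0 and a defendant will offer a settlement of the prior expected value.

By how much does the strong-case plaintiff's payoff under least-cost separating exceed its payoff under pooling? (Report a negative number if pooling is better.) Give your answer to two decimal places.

54.73

Least-cost separating signal: p* solves 214 = 317 − 58·p*, so p* = (317 − 214)/58 ≈ 1.7759.
Strong-case type's separating payoff: 317 − 15 × p* = 317 − 15 × (317 − 214)/58 = 317 − 1545/58 ≈ 290.3621.
Pooling payoff: 0.21 × 317 + 0.79 × 214 = 235.63.
Difference: 290.3621 − 235.63 = 54.7321, i.e. 54.73 to two decimal places.
The strong-case type prefers to separate.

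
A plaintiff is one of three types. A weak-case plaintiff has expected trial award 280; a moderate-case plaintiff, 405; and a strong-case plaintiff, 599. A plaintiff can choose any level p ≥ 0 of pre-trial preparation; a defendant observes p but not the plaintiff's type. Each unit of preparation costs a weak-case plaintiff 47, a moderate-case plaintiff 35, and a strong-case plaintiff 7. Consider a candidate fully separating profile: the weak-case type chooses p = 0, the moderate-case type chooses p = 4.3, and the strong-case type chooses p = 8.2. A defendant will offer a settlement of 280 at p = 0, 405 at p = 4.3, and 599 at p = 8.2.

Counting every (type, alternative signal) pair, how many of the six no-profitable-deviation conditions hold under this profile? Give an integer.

4

Moderate-case (own payoff 405 − 35×4.3 = 254.5): to p=0 gives 280 → profitable ✗; to p=8.2 gives 599 − 35×8.2 = 312 → profitable ✗.
Weak-case (own payoff 280): to p=4.3 gives 405 − 47×4.3 = 202.9 → no gain ✓; to p=8.2 gives 599 − 47×8.2 = 213.6 → no gain ✓.
Strong-case (own payoff 599 − 7×8.2 = 541.6): to p=0 gives 280 → no gain ✓; to p=4.3 gives 405 − 7×4.3 = 374.9 → no gain ✓.
4 of the 6 constraints hold; not an equilibrium.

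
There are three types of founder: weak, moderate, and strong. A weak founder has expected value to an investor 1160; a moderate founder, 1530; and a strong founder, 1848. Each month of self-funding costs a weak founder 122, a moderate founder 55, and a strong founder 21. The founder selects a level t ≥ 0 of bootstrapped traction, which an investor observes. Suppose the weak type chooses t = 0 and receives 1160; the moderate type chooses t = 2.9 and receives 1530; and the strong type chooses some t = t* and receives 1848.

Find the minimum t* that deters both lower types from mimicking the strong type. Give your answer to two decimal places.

Weak type (on-path payoff 1160) won't mimic when 1160 ≥ 1848 − 122·t*, i.e. t* ≥ 5.64.
Moderate type (on-path payoff 1530 − 55×2.9 = 1370.5) won't mimic when 1370.5 ≥ 1848 − 55·t*, i.e. t* ≥ 8.68.
Both must hold, so t* = max(5.64, 8.68) = 8.68. The moderate type's constraint binds.

8.68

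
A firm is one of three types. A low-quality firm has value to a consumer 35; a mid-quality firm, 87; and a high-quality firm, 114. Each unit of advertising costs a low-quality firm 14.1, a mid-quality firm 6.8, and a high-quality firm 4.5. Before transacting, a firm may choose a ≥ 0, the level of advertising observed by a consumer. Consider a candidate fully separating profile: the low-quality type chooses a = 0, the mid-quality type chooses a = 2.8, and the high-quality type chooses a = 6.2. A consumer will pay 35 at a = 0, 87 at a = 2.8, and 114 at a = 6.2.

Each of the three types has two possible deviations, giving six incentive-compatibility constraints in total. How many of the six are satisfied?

4

High-quality (own payoff 114 − 4.5×6.2 = 86.1): to a=0 gives 35 → no gain ✓; to a=2.8 gives 87 − 4.5×2.8 = 74.4 → no gain ✓.
Low-quality (own payoff 35): to a=2.8 gives 87 − 14.1×2.8 = 47.52 → profitable ✗; to a=6.2 gives 114 − 14.1×6.2 = 26.58 → no gain ✓.
Mid-quality (own payoff 87 − 6.8×2.8 = 67.96): to a=0 gives 35 → no gain ✓; to a=6.2 gives 114 − 6.8×6.2 = 71.84 → profitable ✗.
4 of the 6 constraints hold; not an equilibrium.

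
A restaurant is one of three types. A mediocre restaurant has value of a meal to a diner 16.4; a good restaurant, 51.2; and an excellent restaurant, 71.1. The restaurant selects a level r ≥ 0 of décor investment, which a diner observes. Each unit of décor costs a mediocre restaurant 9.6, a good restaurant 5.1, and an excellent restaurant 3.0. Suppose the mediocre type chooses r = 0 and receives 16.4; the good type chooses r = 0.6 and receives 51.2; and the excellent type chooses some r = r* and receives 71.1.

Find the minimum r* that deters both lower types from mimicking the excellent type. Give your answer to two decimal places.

5.70

Mediocre type (on-path payoff 16.4) won't mimic when 16.4 ≥ 71.1 − 9.6·r*, i.e. r* ≥ 5.70.
Good type (on-path payoff 51.2 − 5.1×0.6 = 48.14) won't mimic when 48.14 ≥ 71.1 − 5.1·r*, i.e. r* ≥ 4.50.
Both must hold, so r* = max(5.70, 4.50) = 5.70. The mediocre type's constraint binds.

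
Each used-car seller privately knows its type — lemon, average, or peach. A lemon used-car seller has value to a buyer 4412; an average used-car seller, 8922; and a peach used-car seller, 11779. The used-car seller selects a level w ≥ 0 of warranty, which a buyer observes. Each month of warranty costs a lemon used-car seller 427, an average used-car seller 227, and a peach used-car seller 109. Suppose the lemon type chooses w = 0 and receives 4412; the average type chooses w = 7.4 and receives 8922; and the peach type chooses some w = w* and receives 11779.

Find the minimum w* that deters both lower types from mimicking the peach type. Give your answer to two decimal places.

19.99

Lemon type (on-path payoff 4412) won't mimic when 4412 ≥ 11779 − 427·w*, i.e. w* ≥ 17.25.
Average type (on-path payoff 8922 − 227×7.4 = 7242.2) won't mimic when 7242.2 ≥ 11779 − 227·w*, i.e. w* ≥ 19.99.
Both must hold, so w* = max(17.25, 19.99) = 19.99. The average type's constraint binds.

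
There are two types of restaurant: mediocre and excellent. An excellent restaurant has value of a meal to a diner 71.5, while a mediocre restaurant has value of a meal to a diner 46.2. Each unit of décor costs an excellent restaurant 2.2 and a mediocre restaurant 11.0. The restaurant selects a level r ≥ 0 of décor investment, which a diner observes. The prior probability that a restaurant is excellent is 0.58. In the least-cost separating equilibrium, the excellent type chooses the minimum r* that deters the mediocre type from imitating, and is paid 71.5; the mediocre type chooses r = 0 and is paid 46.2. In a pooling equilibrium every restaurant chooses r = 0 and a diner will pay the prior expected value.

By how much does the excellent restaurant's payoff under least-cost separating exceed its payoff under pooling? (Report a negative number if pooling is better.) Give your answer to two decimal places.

Least-cost separating signal: r* solves 46.2 = 71.5 − 11.0·r*, so r* = (71.5 − 46.2)/11.0 = 2.3.
Excellent type's separating payoff: 71.5 − 2.2 × r* = 71.5 − 2.2 × (71.5 − 46.2)/11.0 = 71.5 − 55.66/11.0 = 66.44.
Pooling payoff: 0.58 × 71.5 + 0.42 × 46.2 = 60.874.
Difference: 66.44 − 60.874 = 5.566, i.e. 5.57 to two decimal places.
The excellent type prefers to separate.

5.57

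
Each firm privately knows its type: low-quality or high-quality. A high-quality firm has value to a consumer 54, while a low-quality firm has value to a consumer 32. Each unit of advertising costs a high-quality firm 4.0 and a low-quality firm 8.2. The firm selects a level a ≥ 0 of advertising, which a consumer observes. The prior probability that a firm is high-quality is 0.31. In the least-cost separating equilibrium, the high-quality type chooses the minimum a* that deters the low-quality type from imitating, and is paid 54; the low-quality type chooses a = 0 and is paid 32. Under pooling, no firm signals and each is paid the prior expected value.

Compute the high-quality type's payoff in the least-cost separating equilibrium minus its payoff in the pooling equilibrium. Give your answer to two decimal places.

4.45

Least-cost separating signal: a* solves 32 = 54 − 8.2·a*, so a* = (54 − 32)/8.2 ≈ 2.6829.
High-quality type's separating payoff: 54 − 4.0 × a* = 54 − 4.0 × (54 − 32)/8.2 = 54 − 88/8.2 ≈ 43.2683.
Pooling payoff: 0.31 × 54 + 0.69 × 32 = 38.82.
Difference: 43.2683 − 38.82 = 4.4483, i.e. 4.45 to two decimal places.
The high-quality type prefers to separate.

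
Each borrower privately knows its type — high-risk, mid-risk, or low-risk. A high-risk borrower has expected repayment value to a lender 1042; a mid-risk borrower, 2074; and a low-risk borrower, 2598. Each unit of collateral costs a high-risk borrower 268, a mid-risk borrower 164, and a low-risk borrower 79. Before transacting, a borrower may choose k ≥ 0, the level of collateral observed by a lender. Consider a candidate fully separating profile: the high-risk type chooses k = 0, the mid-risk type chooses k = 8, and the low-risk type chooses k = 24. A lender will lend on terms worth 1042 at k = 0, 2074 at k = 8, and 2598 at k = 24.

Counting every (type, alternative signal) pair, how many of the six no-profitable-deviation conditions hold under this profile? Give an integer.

3

Low-risk (own payoff 2598 − 79×24 = 702): to k=0 gives 1042 → profitable ✗; to k=8 gives 2074 − 79×8 = 1442 → profitable ✗.
Mid-risk (own payoff 2074 − 164×8 = 762): to k=0 gives 1042 → profitable ✗; to k=24 gives 2598 − 164×24 = -1338 → no gain ✓.
High-risk (own payoff 1042): to k=8 gives 2074 − 268×8 = -70 → no gain ✓; to k=24 gives 2598 − 268×24 = -3834 → no gain ✓.
3 of the 6 constraints hold; not an equilibrium.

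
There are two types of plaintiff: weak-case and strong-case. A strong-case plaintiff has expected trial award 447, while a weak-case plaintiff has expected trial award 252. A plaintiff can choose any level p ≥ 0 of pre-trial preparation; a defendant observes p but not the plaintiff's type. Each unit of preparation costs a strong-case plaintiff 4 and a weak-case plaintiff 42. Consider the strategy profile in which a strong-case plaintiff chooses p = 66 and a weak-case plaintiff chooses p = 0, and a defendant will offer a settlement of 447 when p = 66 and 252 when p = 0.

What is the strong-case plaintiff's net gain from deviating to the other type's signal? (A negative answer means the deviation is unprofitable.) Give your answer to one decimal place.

Playing p = 66 the strong-case plaintiff receives 447 − 4 × 66 = 183.
Deviating to p = 0 yields 252 instead.
Gain from deviating: 252 − 183 = 69.0.
The gain is positive, so the strong-case type's incentive-compatibility constraint is violated — this profile is not a separating equilibrium.

69.0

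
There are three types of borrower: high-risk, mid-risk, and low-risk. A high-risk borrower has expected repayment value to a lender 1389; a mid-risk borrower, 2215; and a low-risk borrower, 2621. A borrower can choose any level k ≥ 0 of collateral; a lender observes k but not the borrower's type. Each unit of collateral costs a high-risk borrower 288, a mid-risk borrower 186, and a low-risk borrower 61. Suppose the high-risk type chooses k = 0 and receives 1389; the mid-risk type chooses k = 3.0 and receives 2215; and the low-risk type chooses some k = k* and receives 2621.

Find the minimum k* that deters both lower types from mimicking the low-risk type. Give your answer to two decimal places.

5.18

High-risk type (on-path payoff 1389) won't mimic when 1389 ≥ 2621 − 288·k*, i.e. k* ≥ 4.28.
Mid-risk type (on-path payoff 2215 − 186×3.0 = 1657) won't mimic when 1657 ≥ 2621 − 186·k*, i.e. k* ≥ 5.18.
Both must hold, so k* = max(4.28, 5.18) = 5.18. The mid-risk type's constraint binds.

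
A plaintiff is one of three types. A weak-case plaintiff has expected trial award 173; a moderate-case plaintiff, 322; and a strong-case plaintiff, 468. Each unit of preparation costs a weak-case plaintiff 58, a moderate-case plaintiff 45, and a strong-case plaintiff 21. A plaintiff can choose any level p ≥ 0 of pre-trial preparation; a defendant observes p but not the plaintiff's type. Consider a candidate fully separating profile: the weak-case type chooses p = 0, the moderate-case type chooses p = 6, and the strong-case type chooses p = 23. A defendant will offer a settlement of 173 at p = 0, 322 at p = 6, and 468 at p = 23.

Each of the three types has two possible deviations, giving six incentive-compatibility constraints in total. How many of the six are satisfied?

3

Weak-case (own payoff 173): to p=6 gives 322 − 58×6 = -26 → no gain ✓; to p=23 gives 468 − 58×23 = -866 → no gain ✓.
Moderate-case (own payoff 322 − 45×6 = 52): to p=0 gives 173 → profitable ✗; to p=23 gives 468 − 45×23 = -567 → no gain ✓.
Strong-case (own payoff 468 − 21×23 = -15): to p=0 gives 173 → profitable ✗; to p=6 gives 322 − 21×6 = 196 → profitable ✗.
3 of the 6 constraints hold; not an equilibrium.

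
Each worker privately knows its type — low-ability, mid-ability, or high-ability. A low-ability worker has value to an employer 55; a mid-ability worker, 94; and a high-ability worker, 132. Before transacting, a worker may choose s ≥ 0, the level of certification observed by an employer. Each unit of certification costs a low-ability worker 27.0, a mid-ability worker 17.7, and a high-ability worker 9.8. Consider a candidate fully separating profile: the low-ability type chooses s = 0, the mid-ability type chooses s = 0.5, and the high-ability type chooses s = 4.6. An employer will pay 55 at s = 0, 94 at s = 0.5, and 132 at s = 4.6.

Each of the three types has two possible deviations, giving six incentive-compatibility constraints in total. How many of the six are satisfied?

4

High-ability (own payoff 132 − 9.8×4.6 = 86.92): to s=0 gives 55 → no gain ✓; to s=0.5 gives 94 − 9.8×0.5 = 89.1 → profitable ✗.
Mid-ability (own payoff 94 − 17.7×0.5 = 85.15): to s=0 gives 55 → no gain ✓; to s=4.6 gives 132 − 17.7×4.6 = 50.58 → no gain ✓.
Low-ability (own payoff 55): to s=0.5 gives 94 − 27.0×0.5 = 80.5 → profitable ✗; to s=4.6 gives 132 − 27.0×4.6 = 7.8 → no gain ✓.
4 of the 6 constraints hold; not an equilibrium.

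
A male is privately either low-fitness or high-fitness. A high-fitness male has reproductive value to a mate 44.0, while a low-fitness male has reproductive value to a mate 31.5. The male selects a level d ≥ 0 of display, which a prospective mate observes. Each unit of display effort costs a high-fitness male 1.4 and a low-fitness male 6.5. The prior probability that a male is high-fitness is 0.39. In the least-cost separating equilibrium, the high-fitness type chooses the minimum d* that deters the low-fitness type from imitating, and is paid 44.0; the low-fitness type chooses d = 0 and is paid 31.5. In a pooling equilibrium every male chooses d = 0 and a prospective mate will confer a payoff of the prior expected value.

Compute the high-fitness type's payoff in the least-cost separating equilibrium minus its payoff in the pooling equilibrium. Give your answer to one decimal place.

Least-cost separating signal: d* solves 31.5 = 44.0 − 6.5·d*, so d* = (44.0 − 31.5)/6.5 ≈ 1.9231.
High-fitness type's separating payoff: 44.0 − 1.4 × d* = 44.0 − 1.4 × (44.0 − 31.5)/6.5 = 44.0 − 17.5/6.5 ≈ 41.308.
Pooling payoff: 0.39 × 44.0 + 0.61 × 31.5 = 36.375.
Difference: 41.308 − 36.375 = 4.933, i.e. 4.9 to one decimal place.
The high-fitness type prefers to separate.

4.9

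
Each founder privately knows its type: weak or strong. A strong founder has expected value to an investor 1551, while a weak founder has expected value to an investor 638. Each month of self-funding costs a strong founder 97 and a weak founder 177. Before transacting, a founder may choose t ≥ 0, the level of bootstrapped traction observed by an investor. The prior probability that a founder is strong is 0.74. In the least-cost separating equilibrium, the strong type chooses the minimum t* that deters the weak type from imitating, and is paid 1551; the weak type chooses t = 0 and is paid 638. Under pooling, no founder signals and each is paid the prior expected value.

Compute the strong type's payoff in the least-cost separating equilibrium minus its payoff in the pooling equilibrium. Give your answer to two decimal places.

Least-cost separating signal: t* solves 638 = 1551 − 177·t*, so t* = (1551 − 638)/177 ≈ 5.1582.
Strong type's separating payoff: 1551 − 97 × t* = 1551 − 97 × (1551 − 638)/177 = 1551 − 88561/177 ≈ 1050.6554.
Pooling payoff: 0.74 × 1551 + 0.26 × 638 = 1313.62.
Difference: 1050.6554 − 1313.62 = -262.9646, i.e. -262.96 to two decimal places.
The strong type would prefer the pooling outcome.

-262.96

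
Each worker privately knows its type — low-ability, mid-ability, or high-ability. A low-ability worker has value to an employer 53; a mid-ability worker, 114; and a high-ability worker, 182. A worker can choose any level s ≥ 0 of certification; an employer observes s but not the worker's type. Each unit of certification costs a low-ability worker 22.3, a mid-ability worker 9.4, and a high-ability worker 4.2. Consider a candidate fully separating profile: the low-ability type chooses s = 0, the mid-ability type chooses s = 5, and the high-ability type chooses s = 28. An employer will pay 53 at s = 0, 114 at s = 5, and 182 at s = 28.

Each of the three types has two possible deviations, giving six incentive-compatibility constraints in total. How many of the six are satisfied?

Mid-ability (own payoff 114 − 9.4×5 = 67): to s=0 gives 53 → no gain ✓; to s=28 gives 182 − 9.4×28 = -81.2 → no gain ✓.
High-ability (own payoff 182 − 4.2×28 = 64.4): to s=0 gives 53 → no gain ✓; to s=5 gives 114 − 4.2×5 = 93 → profitable ✗.
Low-ability (own payoff 53): to s=5 gives 114 − 22.3×5 = 2.5 → no gain ✓; to s=28 gives 182 − 22.3×28 = -442.4 → no gain ✓.
5 of the 6 constraints hold; not an equilibrium.

5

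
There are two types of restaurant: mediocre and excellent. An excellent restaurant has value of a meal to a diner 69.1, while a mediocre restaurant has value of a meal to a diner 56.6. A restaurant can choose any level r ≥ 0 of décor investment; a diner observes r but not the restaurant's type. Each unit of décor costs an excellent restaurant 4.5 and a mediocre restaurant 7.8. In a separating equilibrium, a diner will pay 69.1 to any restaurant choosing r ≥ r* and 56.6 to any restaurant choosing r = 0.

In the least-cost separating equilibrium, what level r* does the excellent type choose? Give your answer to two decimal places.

A mediocre restaurant choosing r = 0 receives 56.6.
Imitating at r* instead would pay 69.1 at cost 7.8·r*, netting 69.1 − 7.8·r*.
Indifference: 56.6 = 69.1 − 7.8·r*, so r* = (69.1 − 56.6) / 7.8 ≈ 1.60.
This is the mediocre type's binding incentive-compatibility constraint; any r ≥ 1.60 sustains separation on that side.

1.60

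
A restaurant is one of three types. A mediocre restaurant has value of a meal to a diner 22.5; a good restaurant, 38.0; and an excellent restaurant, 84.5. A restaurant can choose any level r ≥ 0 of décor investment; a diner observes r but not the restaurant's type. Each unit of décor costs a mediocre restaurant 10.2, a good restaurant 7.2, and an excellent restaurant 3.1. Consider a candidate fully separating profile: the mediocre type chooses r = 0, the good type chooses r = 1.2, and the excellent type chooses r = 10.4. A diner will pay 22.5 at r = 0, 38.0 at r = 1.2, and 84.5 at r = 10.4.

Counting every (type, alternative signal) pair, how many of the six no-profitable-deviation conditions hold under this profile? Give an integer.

5

Mediocre (own payoff 22.5): to r=1.2 gives 38.0 − 10.2×1.2 = 25.76 → profitable ✗; to r=10.4 gives 84.5 − 10.2×10.4 = -21.58 → no gain ✓.
Good (own payoff 38.0 − 7.2×1.2 = 29.36): to r=0 gives 22.5 → no gain ✓; to r=10.4 gives 84.5 − 7.2×10.4 = 9.62 → no gain ✓.
Excellent (own payoff 84.5 − 3.1×10.4 = 52.26): to r=0 gives 22.5 → no gain ✓; to r=1.2 gives 38.0 − 3.1×1.2 = 34.28 → no gain ✓.
5 of the 6 constraints hold; not an equilibrium.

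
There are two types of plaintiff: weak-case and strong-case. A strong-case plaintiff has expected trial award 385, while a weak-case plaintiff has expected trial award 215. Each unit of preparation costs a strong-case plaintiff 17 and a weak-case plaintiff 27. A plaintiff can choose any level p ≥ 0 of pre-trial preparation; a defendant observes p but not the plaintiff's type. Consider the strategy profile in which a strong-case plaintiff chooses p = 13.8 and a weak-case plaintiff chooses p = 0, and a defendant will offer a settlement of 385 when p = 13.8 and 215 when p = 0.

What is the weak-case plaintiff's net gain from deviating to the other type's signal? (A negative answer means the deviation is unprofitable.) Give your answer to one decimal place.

Playing p = 0 the weak-case plaintiff receives 215.
Deviating to p = 13.8 brings payment 385 at cost 27 × 13.8 = 372.6, netting 12.4.
Gain from deviating: 12.4 − 215 = -202.6.
The gain is negative, so the weak-case type's incentive-compatibility constraint is satisfied.

-202.6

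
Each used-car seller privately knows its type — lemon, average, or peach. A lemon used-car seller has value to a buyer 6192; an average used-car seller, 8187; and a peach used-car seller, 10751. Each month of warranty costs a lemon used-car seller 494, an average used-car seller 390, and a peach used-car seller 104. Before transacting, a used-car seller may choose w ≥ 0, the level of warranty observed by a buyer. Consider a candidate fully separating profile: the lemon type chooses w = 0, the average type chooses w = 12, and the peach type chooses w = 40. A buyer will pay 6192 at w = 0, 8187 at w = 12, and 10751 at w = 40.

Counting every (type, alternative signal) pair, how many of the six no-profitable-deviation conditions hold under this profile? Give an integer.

4

Lemon (own payoff 6192): to w=12 gives 8187 − 494×12 = 2259 → no gain ✓; to w=40 gives 10751 − 494×40 = -9009 → no gain ✓.
Average (own payoff 8187 − 390×12 = 3507): to w=0 gives 6192 → profitable ✗; to w=40 gives 10751 − 390×40 = -4849 → no gain ✓.
Peach (own payoff 10751 − 104×40 = 6591): to w=0 gives 6192 → no gain ✓; to w=12 gives 8187 − 104×12 = 6939 → profitable ✗.
4 of the 6 constraints hold; not an equilibrium.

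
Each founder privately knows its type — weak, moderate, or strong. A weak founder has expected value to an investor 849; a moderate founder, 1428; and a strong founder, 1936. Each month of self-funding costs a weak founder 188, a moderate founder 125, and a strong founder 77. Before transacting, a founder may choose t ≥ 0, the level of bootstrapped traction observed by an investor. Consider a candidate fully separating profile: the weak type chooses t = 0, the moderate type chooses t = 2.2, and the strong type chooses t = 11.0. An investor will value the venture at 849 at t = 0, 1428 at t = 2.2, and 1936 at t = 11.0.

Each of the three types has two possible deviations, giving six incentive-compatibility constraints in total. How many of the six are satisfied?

4

Moderate (own payoff 1428 − 125×2.2 = 1153): to t=0 gives 849 → no gain ✓; to t=11.0 gives 1936 − 125×11.0 = 561 → no gain ✓.
Weak (own payoff 849): to t=2.2 gives 1428 − 188×2.2 = 1014.4 → profitable ✗; to t=11.0 gives 1936 − 188×11.0 = -132 → no gain ✓.
Strong (own payoff 1936 − 77×11.0 = 1089): to t=0 gives 849 → no gain ✓; to t=2.2 gives 1428 − 77×2.2 = 1258.6 → profitable ✗.
4 of the 6 constraints hold; not an equilibrium.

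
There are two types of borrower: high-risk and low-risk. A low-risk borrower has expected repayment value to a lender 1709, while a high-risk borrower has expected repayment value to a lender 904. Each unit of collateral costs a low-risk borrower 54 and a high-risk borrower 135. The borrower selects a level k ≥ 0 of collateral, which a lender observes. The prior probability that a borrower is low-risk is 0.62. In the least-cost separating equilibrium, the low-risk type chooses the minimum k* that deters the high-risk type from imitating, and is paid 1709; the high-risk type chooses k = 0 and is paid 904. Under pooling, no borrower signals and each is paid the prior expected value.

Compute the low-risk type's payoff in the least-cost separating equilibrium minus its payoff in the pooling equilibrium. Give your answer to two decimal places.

-16.10

Least-cost separating signal: k* solves 904 = 1709 − 135·k*, so k* = (1709 − 904)/135 ≈ 5.9630.
Low-risk type's separating payoff: 1709 − 54 × k* = 1709 − 54 × (1709 − 904)/135 = 1709 − 43470/135 = 1387.
Pooling payoff: 0.62 × 1709 + 0.38 × 904 = 1403.1.
Difference: 1387 − 1403.1 = -16.10.
The low-risk type would prefer the pooling outcome.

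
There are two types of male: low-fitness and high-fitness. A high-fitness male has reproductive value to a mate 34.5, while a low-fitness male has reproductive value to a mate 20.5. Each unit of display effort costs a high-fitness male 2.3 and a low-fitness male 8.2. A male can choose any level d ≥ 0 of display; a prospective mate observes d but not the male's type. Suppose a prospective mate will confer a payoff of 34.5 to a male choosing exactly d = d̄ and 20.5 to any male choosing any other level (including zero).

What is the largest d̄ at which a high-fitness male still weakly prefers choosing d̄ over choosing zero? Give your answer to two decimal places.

Choosing d̄ yields the high-fitness type 34.5 − 2.3·d̄; choosing zero yields 20.5.
The high-fitness type is indifferent at 34.5 − 2.3·d̄ = 20.5, i.e. d̄ = (34.5 − 20.5) / 2.3 ≈ 6.09.
For any d̄ above 6.09 the high-fitness type would rather pool at zero, so separation collapses.

6.09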